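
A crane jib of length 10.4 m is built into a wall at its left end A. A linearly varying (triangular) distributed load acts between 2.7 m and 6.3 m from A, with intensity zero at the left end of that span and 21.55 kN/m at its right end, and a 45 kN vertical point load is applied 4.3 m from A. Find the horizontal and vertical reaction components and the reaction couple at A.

A_x = 0, A_y = 83.79 kN, M_A = 391.3 kN·m

Resultant of the triangular load: ½ × 21.55 × 3.6 = 38.79 kN, acting at 5.1 m from A (one-third of the span from the peak).
ΣF_x = 0: A_x = 0.
ΣF_y = 0: A_y − ½·21.55·3.6 − 45 = 0 → A_y = 83.79 kN.
ΣM about A: M_A − (½·21.55·3.6)·5.1 − 45·4.3 = 0 → M_A = 391.3 kN·m.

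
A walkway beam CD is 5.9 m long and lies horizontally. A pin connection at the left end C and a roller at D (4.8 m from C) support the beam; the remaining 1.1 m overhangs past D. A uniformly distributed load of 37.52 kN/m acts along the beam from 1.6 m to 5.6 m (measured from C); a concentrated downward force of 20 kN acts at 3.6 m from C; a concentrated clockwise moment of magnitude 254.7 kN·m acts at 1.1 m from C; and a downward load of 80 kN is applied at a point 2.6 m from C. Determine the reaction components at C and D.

C_x = 0, C_y = 26.12 kN, D_y = 224.0 kN

Resultant of the distributed load: 37.52 × 4 = 150.08 kN at 3.6 m from C.
Taking moments about C: D_y·4.8 − (37.52·4)·3.6 − 20·3.6 − 254.7 − 80·2.6 = 0 → D_y = 1074.988/4.8 = 223.956 ≈ 224.0 kN.
ΣF_y = 0: C_y + 223.956 − 37.52·4 − 20 − 80 = 0 → C_y = 26.12 kN.
ΣF_x = 0: no horizontal applied forces, so C_x = 0.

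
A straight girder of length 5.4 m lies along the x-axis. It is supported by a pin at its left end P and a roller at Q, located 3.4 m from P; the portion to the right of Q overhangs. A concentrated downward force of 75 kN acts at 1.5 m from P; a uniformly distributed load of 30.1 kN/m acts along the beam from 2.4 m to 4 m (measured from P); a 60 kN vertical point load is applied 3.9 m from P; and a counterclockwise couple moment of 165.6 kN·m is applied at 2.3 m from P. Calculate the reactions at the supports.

Resultant of the distributed load: 30.1 × 1.6 = 48.16 kN at 3.2 m from P.
ΣM about P: Q_y·3.4 − 75·1.5 − (30.1·1.6)·3.2 − 60·3.9 + 165.6 = 0 → Q_y = 335.012/3.4 = 98.5329 ≈ 98.53 kN.
ΣF_y = 0: P_y + 98.5329 − 75 − 30.1·1.6 − 60 = 0 → P_y = 84.63 kN.
ΣF_x = 0: no horizontal applied forces, so P_x = 0.

P_x = 0, P_y = 84.63 kN, Q_y = 98.53 kN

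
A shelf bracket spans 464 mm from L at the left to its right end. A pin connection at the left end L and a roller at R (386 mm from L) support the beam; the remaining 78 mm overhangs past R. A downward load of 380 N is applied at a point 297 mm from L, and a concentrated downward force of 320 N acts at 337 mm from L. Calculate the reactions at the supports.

L_x = 0, L_y = 128.2 N, R_y = 571.8 N

ΣM about L: R_y·386 − 380·297 − 320·337 = 0 → R_y = 220700/386 = 571.762 ≈ 571.8 N.
ΣF_y = 0: L_y + 571.762 − 380 − 320 = 0 → L_y = 128.2 N.
ΣF_x = 0: no horizontal applied forces, so L_x = 0.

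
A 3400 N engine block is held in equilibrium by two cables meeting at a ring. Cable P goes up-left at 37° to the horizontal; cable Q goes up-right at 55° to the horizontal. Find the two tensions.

T_P = 1951 N, T_Q = 2717 N

ΣF_x = 0: −T_P·cos37° + T_Q·cos55° = 0 → T_Q = 1.39238·T_P.
ΣF_y = 0: T_P·sin37° + T_Q·sin55° = 3400.
Substitute: T_P·(0.601815 + 1.39238·0.819152) = 3400 → T_P = 1951.35 ≈ 1951 N.
Then T_Q = 1.39238 × 1951.35 = 2717 N.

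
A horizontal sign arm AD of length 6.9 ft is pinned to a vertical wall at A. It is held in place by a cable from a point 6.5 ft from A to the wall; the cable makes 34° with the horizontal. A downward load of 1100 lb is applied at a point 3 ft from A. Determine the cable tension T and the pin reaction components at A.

ΣM about A: T·sin34°·6.5 − 1100·3 = 0 → T = 3300/(6.5·0.559193) = 907.902 ≈ 907.9 lb.
ΣF_x = 0: A_x − T·cos34° = 0 → A_x = 907.902 × 0.829038 = 752.7 lb.
ΣF_y = 0: A_y + T·sin34° − 1100 = 0 → A_y = 1100 − 907.902 × 0.559193 = 592.3 lb.

T = 907.9 lb, A_x = 752.7 lb, A_y = 592.3 lb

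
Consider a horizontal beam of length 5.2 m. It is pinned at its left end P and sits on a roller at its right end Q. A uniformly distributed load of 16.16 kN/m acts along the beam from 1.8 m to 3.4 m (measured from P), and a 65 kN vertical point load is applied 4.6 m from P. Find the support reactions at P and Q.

P_x = 0, P_y = 20.43 kN, Q_y = 70.43 kN

Resultant of the distributed load: 16.16 × 1.6 = 25.856 kN at 2.6 m from P.
ΣM about P: Q_y·5.2 − (16.16·1.6)·2.6 − 65·4.6 = 0 → Q_y = 366.2256/5.2 = 70.428 ≈ 70.43 kN.
ΣF_y = 0: P_y + 70.428 − 16.16·1.6 − 65 = 0 → P_y = 20.43 kN.
ΣF_x = 0: no horizontal applied forces, so P_x = 0.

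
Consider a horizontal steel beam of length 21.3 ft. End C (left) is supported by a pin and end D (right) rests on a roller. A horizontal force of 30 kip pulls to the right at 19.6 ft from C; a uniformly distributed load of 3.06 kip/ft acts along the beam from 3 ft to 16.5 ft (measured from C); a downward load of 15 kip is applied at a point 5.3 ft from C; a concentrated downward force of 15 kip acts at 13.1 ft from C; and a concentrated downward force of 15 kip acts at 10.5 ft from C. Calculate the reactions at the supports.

C_x = -30.00 kip, C_y = 47.05 kip, D_y = 39.26 kip

Resultant of the distributed load: 3.06 × 13.5 = 41.31 kip at 9.75 ft from C.
Taking moments about C: D_y·21.3 − (3.06·13.5)·9.75 − 15·5.3 − 15·13.1 − 15·10.5 = 0 → D_y = 836.2725/21.3 = 39.2616 ≈ 39.26 kip.
ΣF_y = 0: C_y + 39.2616 − 3.06·13.5 − 15 − 15 − 15 = 0 → C_y = 47.05 kip.
ΣF_x = 0: C_x + 30 = 0 → C_x = -30.00 kip.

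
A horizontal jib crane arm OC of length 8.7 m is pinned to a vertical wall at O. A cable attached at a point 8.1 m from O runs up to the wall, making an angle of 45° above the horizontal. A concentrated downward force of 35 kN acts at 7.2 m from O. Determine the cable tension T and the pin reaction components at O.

T = 44.00 kN, O_x = 31.11 kN, O_y = 3.889 kN

ΣM about O: T·sin45°·8.1 − 35·7.2 = 0 → T = 252/(8.1·0.707107) = 43.9977 ≈ 44.00 kN.
ΣF_x = 0: O_x − T·cos45° = 0 → O_x = 43.9977 × 0.707107 = 31.11 kN.
ΣF_y = 0: O_y + T·sin45° − 35 = 0 → O_y = 35 − 43.9977 × 0.707107 = 3.889 kN.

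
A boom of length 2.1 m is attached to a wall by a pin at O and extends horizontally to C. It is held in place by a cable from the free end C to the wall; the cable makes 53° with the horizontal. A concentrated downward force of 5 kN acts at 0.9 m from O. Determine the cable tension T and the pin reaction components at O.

T = 2.683 kN, O_x = 1.615 kN, O_y = 2.857 kN

ΣM about O: T·sin53°·2.1 − 5·0.9 = 0 → T = 4.5/(2.1·0.798636) = 2.68315 ≈ 2.683 kN.
ΣF_x = 0: O_x − T·cos53° = 0 → O_x = 2.68315 × 0.601815 = 1.615 kN.
ΣF_y = 0: O_y + T·sin53° − 5 = 0 → O_y = 5 − 2.68315 × 0.798636 = 2.857 kN.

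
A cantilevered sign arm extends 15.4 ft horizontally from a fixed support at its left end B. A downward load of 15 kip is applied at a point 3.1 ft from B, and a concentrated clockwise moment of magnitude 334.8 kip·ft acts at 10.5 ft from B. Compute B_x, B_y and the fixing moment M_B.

ΣF_x = 0: B_x = 0.
ΣF_y = 0: B_y − 15 = 0 → B_y = 15.00 kip.
ΣM about B: M_B − 15·3.1 − 334.8 = 0 → M_B = 381.3 kip·ft.

B_x = 0, B_y = 15.00 kip, M_B = 381.3 kip·ft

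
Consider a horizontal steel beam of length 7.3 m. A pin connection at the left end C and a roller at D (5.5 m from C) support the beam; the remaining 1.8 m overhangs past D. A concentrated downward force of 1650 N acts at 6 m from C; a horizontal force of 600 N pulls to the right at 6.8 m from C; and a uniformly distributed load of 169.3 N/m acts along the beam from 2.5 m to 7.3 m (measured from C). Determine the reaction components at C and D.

Resultant of the distributed load: 169.3 × 4.8 = 812.64 N at 4.9 m from C.
ΣM about C: D_y·5.5 − 1650·6 − (169.3·4.8)·4.9 = 0 → D_y = 13881.936/5.5 = 2523.99 ≈ 2524 N.
ΣF_y = 0: C_y + 2523.99 − 1650 − 169.3·4.8 = 0 → C_y = -61.35 N.
ΣF_x = 0: C_x + 600 = 0 → C_x = -600.0 N.

C_x = -600.0 N, C_y = -61.35 N, D_y = 2524 N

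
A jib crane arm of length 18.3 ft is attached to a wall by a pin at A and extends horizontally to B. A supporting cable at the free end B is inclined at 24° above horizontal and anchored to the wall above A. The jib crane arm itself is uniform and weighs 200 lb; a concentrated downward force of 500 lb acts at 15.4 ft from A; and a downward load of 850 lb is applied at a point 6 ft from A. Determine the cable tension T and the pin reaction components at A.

ΣM about A: T·sin24°·18.3 − 200·9.15 − 500·15.4 − 850·6 = 0 → T = 14630/(18.3·0.406737) = 1965.53 ≈ 1966 lb.
ΣF_x = 0: A_x − T·cos24° = 0 → A_x = 1965.53 × 0.913545 = 1796 lb.
ΣF_y = 0: A_y + T·sin24° − 200 − 500 − 850 = 0 → A_y = 1550 − 1965.53 × 0.406737 = 750.5 lb.

T = 1966 lb, A_x = 1796 lb, A_y = 750.5 lb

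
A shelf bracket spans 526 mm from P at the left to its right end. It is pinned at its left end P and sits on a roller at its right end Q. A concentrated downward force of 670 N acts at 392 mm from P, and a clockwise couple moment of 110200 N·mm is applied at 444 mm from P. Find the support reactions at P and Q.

P_x = 0, P_y = -38.82 N, Q_y = 708.8 N

Taking moments about P: Q_y·526 − 670·392 − 110200 = 0 → Q_y = 372840/526 = 708.821 ≈ 708.8 N.
ΣF_y = 0: P_y + 708.821 − 670 = 0 → P_y = -38.82 N.
ΣF_x = 0: no horizontal applied forces, so P_x = 0.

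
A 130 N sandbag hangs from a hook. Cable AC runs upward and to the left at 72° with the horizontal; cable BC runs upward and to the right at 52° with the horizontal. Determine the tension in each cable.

ΣF_x = 0: −T_AC·cos72° + T_BC·cos52° = 0 → T_BC = 0.501927·T_AC.
ΣF_y = 0: T_AC·sin72° + T_BC·sin52° = 130.
Substitute: T_AC·(0.951057 + 0.501927·0.788011) = 130 → T_AC = 96.5408 ≈ 96.54 N.
Then T_BC = 0.501927 × 96.5408 = 48.46 N.

T_AC = 96.54 N, T_BC = 48.46 N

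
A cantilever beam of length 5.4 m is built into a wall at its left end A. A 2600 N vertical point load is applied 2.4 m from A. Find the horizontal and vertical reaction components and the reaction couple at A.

A_x = 0, A_y = 2600 N, M_A = 6240 N·m

ΣF_x = 0: A_x = 0.
ΣF_y = 0: A_y − 2600 = 0 → A_y = 2600 N.
ΣM about A: M_A − 2600·2.4 = 0 → M_A = 6240 N·m.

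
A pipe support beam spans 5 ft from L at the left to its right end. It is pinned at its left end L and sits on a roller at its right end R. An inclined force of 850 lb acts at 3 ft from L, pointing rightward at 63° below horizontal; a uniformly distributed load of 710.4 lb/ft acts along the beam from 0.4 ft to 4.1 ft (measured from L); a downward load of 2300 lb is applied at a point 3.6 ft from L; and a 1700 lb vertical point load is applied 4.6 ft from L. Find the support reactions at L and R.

Resultant of the distributed load: 710.4 × 3.7 = 2628.48 lb at 2.25 ft from L.
Taking moments about L: R_y·5 − 850·sin63°·3 − (710.4·3.7)·2.25 − 2300·3.6 − 1700·4.6 = 0 → R_y = 24286.1/5 = 4857.22 ≈ 4857 lb.
ΣF_y = 0: L_y + 4857.22 − 850·sin63° − 710.4·3.7 − 2300 − 1700 = 0 → L_y = 2529 lb.
ΣF_x = 0: L_x + 850·cos63° = 0 → L_x = -385.9 lb.

L_x = -385.9 lb, L_y = 2529 lb, R_y = 4857 lb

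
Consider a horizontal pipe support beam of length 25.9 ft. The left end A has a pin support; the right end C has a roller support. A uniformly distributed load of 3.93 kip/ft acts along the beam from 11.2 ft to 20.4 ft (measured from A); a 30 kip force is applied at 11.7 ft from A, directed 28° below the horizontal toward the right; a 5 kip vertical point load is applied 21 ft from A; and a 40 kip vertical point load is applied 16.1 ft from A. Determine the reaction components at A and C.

A_x = -26.49 kip, A_y = 37.90 kip, C_y = 57.34 kip

Resultant of the distributed load: 3.93 × 9.2 = 36.156 kip at 15.8 ft from A.
Moments about A: C_y·25.9 − (3.93·9.2)·15.8 − 30·sin28°·11.7 − 5·21 − 40·16.1 = 0 → C_y = 1485.05/25.9 = 57.3378 ≈ 57.34 kip.
ΣF_y = 0: A_y + 57.3378 − 3.93·9.2 − 30·sin28° − 5 − 40 = 0 → A_y = 37.90 kip.
ΣF_x = 0: A_x + 30·cos28° = 0 → A_x = -26.49 kip.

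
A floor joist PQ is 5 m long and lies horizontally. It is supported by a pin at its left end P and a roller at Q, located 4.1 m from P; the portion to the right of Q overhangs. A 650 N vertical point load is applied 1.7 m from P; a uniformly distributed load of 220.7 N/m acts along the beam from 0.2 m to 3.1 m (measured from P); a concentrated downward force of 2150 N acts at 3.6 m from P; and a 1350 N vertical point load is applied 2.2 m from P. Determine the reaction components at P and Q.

Resultant of the distributed load: 220.7 × 2.9 = 640.03 N at 1.65 m from P.
Moments about P: Q_y·4.1 − 650·1.7 − (220.7·2.9)·1.65 − 2150·3.6 − 1350·2.2 = 0 → Q_y = 12871.0495/4.1 = 3139.28 ≈ 3139 N.
ΣF_y = 0: P_y + 3139.28 − 650 − 220.7·2.9 − 2150 − 1350 = 0 → P_y = 1651 N.
ΣF_x = 0: no horizontal applied forces, so P_x = 0.

P_x = 0, P_y = 1651 N, Q_y = 3139 N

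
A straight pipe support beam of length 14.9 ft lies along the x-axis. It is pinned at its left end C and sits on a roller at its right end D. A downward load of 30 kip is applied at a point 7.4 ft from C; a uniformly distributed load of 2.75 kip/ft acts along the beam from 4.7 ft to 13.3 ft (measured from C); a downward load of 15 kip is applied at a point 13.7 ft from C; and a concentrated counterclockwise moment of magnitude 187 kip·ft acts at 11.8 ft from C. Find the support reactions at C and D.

C_x = 0, C_y = 38.22 kip, D_y = 30.43 kip

Resultant of the distributed load: 2.75 × 8.6 = 23.65 kip at 9 ft from C.
ΣM about C: D_y·14.9 − 30·7.4 − (2.75·8.6)·9 − 15·13.7 + 187 = 0 → D_y = 453.35/14.9 = 30.4262 ≈ 30.43 kip.
ΣF_y = 0: C_y + 30.4262 − 30 − 2.75·8.6 − 15 = 0 → C_y = 38.22 kip.
ΣF_x = 0: no horizontal applied forces, so C_x = 0.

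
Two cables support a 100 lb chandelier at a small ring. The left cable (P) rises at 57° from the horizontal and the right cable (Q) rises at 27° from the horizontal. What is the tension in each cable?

T_P = 89.59 lb, T_Q = 54.76 lb

ΣF_x = 0: −T_P·cos57° + T_Q·cos27° = 0 → T_Q = 0.611263·T_P.
ΣF_y = 0: T_P·sin57° + T_Q·sin27° = 100.
Substitute: T_P·(0.838671 + 0.611263·0.45399) = 100 → T_P = 89.5914 ≈ 89.59 lb.
Then T_Q = 0.611263 × 89.5914 = 54.76 lb.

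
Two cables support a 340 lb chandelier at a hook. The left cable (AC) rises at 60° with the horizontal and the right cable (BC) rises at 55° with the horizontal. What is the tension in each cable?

ΣF_x = 0: −T_AC·cos60° + T_BC·cos55° = 0 → T_BC = 0.871723·T_AC.
ΣF_y = 0: T_AC·sin60° + T_BC·sin55° = 340.
Substitute: T_AC·(0.866025 + 0.871723·0.819152) = 340 → T_AC = 215.176 ≈ 215.2 lb.
Then T_BC = 0.871723 × 215.176 = 187.6 lb.

T_AC = 215.2 lb, T_BC = 187.6 lb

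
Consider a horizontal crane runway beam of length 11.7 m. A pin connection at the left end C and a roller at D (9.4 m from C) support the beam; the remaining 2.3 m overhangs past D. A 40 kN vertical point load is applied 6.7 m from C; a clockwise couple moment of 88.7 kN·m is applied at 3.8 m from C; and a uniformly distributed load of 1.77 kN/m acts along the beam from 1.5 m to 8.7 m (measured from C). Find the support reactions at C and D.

Resultant of the distributed load: 1.77 × 7.2 = 12.744 kN at 5.1 m from C.
ΣM about C: D_y·9.4 − 40·6.7 − 88.7 − (1.77·7.2)·5.1 = 0 → D_y = 421.6944/9.4 = 44.8611 ≈ 44.86 kN.
ΣF_y = 0: C_y + 44.8611 − 40 − 1.77·7.2 = 0 → C_y = 7.883 kN.
ΣF_x = 0: no horizontal applied forces, so C_x = 0.

C_x = 0, C_y = 7.883 kN, D_y = 44.86 kN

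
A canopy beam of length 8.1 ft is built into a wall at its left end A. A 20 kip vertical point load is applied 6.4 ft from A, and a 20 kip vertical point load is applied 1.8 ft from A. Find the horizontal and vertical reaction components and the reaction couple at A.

A_x = 0, A_y = 40.00 kip, M_A = 164.0 kip·ft

ΣF_x = 0: A_x = 0.
ΣF_y = 0: A_y − 20 − 20 = 0 → A_y = 40.00 kip.
ΣM about A: M_A − 20·6.4 − 20·1.8 = 0 → M_A = 164.0 kip·ft.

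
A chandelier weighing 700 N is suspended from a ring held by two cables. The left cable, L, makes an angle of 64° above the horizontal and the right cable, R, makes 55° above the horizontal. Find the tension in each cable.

T_L = 459.1 N, T_R = 350.8 N

ΣF_x = 0: −T_L·cos64° + T_R·cos55° = 0 → T_R = 0.764277·T_L.
ΣF_y = 0: T_L·sin64° + T_R·sin55° = 700.
Substitute: T_L·(0.898794 + 0.764277·0.819152) = 700 → T_L = 459.061 ≈ 459.1 N.
Then T_R = 0.764277 × 459.061 = 350.8 N.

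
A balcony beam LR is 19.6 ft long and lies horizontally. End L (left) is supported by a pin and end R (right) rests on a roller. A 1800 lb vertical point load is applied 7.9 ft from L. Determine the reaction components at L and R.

L_x = 0, L_y = 1074 lb, R_y = 725.5 lb

Moments about L: R_y·19.6 − 1800·7.9 = 0 → R_y = 14220/19.6 = 725.51 ≈ 725.5 lb.
ΣF_y = 0: L_y + 725.51 − 1800 = 0 → L_y = 1074 lb.
ΣF_x = 0: no horizontal applied forces, so L_x = 0.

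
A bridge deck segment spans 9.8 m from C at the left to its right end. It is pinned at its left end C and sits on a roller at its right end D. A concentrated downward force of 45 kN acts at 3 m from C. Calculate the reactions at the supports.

C_x = 0, C_y = 31.22 kN, D_y = 13.78 kN

Moments about C: D_y·9.8 − 45·3 = 0 → D_y = 135/9.8 = 13.7755 ≈ 13.78 kN.
ΣF_y = 0: C_y + 13.7755 − 45 = 0 → C_y = 31.22 kN.
ΣF_x = 0: no horizontal applied forces, so C_x = 0.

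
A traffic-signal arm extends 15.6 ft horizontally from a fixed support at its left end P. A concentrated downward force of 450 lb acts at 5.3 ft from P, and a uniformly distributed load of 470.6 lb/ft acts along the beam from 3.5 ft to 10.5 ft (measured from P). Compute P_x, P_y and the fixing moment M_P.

P_x = 0, P_y = 3744 lb, M_P = 25440 lb·ft

Resultant of the distributed load: 470.6 × 7 = 3294.2 lb at 7 ft from P.
ΣF_x = 0: P_x = 0.
ΣF_y = 0: P_y − 450 − 470.6·7 = 0 → P_y = 3744 lb.
ΣM about P: M_P − 450·5.3 − (470.6·7)·7 = 0 → M_P = 25440 lb·ft.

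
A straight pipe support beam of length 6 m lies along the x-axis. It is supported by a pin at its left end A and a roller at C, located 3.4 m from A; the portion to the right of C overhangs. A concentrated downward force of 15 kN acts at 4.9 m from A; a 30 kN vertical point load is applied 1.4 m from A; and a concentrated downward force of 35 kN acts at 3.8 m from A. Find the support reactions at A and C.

A_x = 0, A_y = 6.912 kN, C_y = 73.09 kN

Taking moments about A: C_y·3.4 − 15·4.9 − 30·1.4 − 35·3.8 = 0 → C_y = 248.5/3.4 = 73.0882 ≈ 73.09 kN.
ΣF_y = 0: A_y + 73.0882 − 15 − 30 − 35 = 0 → A_y = 6.912 kN.
ΣF_x = 0: no horizontal applied forces, so A_x = 0.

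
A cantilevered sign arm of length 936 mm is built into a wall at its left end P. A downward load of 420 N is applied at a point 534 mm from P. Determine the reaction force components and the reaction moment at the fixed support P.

ΣF_x = 0: P_x = 0.
ΣF_y = 0: P_y − 420 = 0 → P_y = 420.0 N.
ΣM about P: M_P − 420·534 = 0 → M_P = 224300 N·mm.

P_x = 0, P_y = 420.0 N, M_P = 224300 N·mm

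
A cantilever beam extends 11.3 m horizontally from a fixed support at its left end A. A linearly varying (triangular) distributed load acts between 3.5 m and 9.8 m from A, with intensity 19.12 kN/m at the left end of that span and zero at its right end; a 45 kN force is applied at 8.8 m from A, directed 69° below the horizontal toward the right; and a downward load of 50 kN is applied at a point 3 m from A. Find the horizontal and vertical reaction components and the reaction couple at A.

A_x = -16.13 kN, A_y = 152.2 kN, M_A = 857.0 kN·m

Resultant of the triangular load: ½ × 19.12 × 6.3 = 60.228 kN, acting at 5.6 m from A (one-third of the span from the peak).
ΣF_x = 0: A_x + 45·cos69° = 0 → A_x = -16.13 kN.
ΣF_y = 0: A_y − ½·19.12·6.3 − 45·sin69° − 50 = 0 → A_y = 152.2 kN.
ΣM about A: M_A − (½·19.12·6.3)·5.6 − 45·sin69°·8.8 − 50·3 = 0 → M_A = 857.0 kN·m.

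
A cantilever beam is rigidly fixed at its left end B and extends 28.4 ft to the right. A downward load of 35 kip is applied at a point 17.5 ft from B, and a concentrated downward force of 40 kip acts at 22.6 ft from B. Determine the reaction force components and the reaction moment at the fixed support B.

ΣF_x = 0: B_x = 0.
ΣF_y = 0: B_y − 35 − 40 = 0 → B_y = 75.00 kip.
ΣM about B: M_B − 35·17.5 − 40·22.6 = 0 → M_B = 1516 kip·ft.

B_x = 0, B_y = 75.00 kip, M_B = 1516 kip·ft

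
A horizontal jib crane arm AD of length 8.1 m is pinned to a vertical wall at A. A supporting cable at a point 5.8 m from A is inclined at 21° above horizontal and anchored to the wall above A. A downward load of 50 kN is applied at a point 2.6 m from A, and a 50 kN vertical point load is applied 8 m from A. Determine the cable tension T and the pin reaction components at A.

ΣM about A: T·sin21°·5.8 − 50·2.6 − 50·8 = 0 → T = 530/(5.8·0.358368) = 254.987 ≈ 255.0 kN.
ΣF_x = 0: A_x − T·cos21° = 0 → A_x = 254.987 × 0.93358 = 238.1 kN.
ΣF_y = 0: A_y + T·sin21° − 50 − 50 = 0 → A_y = 100 − 254.987 × 0.358368 = 8.621 kN.

T = 255.0 kN, A_x = 238.1 kN, A_y = 8.621 kN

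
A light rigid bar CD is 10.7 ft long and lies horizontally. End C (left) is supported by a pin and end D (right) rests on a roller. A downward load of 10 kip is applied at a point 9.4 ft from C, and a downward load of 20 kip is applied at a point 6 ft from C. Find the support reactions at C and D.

Moments about C: D_y·10.7 − 10·9.4 − 20·6 = 0 → D_y = 214/10.7 = 20.00 kip.
ΣF_y = 0: C_y + 20 − 10 − 20 = 0 → C_y = 10.00 kip.
ΣF_x = 0: no horizontal applied forces, so C_x = 0.

C_x = 0, C_y = 10.00 kip, D_y = 20.00 kip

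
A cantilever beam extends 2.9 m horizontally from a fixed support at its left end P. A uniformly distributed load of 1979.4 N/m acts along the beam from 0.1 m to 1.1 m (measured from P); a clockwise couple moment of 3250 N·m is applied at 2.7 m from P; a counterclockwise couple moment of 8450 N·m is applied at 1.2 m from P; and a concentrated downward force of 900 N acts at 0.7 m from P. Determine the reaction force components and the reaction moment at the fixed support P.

Resultant of the distributed load: 1979.4 × 1 = 1979.4 N at 0.6 m from P.
ΣF_x = 0: P_x = 0.
ΣF_y = 0: P_y − 1979.4·1 − 900 = 0 → P_y = 2879 N.
ΣM about P: M_P − (1979.4·1)·0.6 − 3250 + 8450 − 900·0.7 = 0 → M_P = -3382 N·m.

P_x = 0, P_y = 2879 N, M_P = -3382 N·m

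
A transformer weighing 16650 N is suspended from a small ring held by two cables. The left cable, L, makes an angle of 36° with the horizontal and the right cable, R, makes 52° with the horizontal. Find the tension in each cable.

T_L = 10260 N, T_R = 13480 N

ΣF_x = 0: −T_L·cos36° + T_R·cos52° = 0 → T_R = 1.31406·T_L.
ΣF_y = 0: T_L·sin36° + T_R·sin52° = 16650.
Substitute: T_L·(0.587785 + 1.31406·0.788011) = 16650 → T_L = 10257 ≈ 10260 N.
Then T_R = 1.31406 × 10257 = 13480 N.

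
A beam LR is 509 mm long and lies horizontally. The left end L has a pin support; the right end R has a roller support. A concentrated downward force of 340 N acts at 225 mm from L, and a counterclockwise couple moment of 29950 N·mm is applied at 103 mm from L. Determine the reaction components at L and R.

L_x = 0, L_y = 248.5 N, R_y = 91.45 N

Taking moments about L: R_y·509 − 340·225 + 29950 = 0 → R_y = 46550/509 = 91.4538 ≈ 91.45 N.
ΣF_y = 0: L_y + 91.4538 − 340 = 0 → L_y = 248.5 N.
ΣF_x = 0: no horizontal applied forces, so L_x = 0.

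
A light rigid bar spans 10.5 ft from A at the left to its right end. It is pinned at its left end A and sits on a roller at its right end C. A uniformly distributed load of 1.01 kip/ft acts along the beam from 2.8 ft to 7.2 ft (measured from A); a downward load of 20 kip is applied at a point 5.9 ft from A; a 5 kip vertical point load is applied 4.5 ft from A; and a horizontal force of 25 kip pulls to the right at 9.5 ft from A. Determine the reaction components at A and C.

A_x = -25.00 kip, A_y = 13.95 kip, C_y = 15.50 kip

Resultant of the distributed load: 1.01 × 4.4 = 4.444 kip at 5 ft from A.
Moments about A: C_y·10.5 − (1.01·4.4)·5 − 20·5.9 − 5·4.5 = 0 → C_y = 162.72/10.5 = 15.4971 ≈ 15.50 kip.
ΣF_y = 0: A_y + 15.4971 − 1.01·4.4 − 20 − 5 = 0 → A_y = 13.95 kip.
ΣF_x = 0: A_x + 25 = 0 → A_x = -25.00 kip.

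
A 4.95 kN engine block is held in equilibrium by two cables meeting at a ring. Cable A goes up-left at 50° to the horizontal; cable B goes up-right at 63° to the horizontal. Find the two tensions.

T_A = 2.441 kN, T_B = 3.457 kN

ΣF_x = 0: −T_A·cos50° + T_B·cos63° = 0 → T_B = 1.41586·T_A.
ΣF_y = 0: T_A·sin50° + T_B·sin63° = 4.95.
Substitute: T_A·(0.766044 + 1.41586·0.891007) = 4.95 → T_A = 2.44133 ≈ 2.441 kN.
Then T_B = 1.41586 × 2.44133 = 3.457 kN.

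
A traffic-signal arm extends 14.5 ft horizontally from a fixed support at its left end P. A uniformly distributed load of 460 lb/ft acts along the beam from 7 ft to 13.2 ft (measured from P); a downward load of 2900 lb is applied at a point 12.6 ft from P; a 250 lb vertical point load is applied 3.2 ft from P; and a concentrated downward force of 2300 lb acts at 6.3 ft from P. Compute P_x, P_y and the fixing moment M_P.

Resultant of the distributed load: 460 × 6.2 = 2852 lb at 10.1 ft from P.
ΣF_x = 0: P_x = 0.
ΣF_y = 0: P_y − 460·6.2 − 2900 − 250 − 2300 = 0 → P_y = 8302 lb.
ΣM about P: M_P − (460·6.2)·10.1 − 2900·12.6 − 250·3.2 − 2300·6.3 = 0 → M_P = 80640 lb·ft.

P_x = 0, P_y = 8302 lb, M_P = 80640 lb·ft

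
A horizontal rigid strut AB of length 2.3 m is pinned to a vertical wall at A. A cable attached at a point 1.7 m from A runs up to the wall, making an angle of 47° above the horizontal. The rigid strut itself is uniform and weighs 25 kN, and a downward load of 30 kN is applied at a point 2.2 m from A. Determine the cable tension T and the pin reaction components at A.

ΣM about A: T·sin47°·1.7 − 25·1.15 − 30·2.2 = 0 → T = 94.75/(1.7·0.731354) = 76.2084 ≈ 76.21 kN.
ΣF_x = 0: A_x − T·cos47° = 0 → A_x = 76.2084 × 0.681998 = 51.97 kN.
ΣF_y = 0: A_y + T·sin47° − 25 − 30 = 0 → A_y = 55 − 76.2084 × 0.731354 = -0.7353 kN.

T = 76.21 kN, A_x = 51.97 kN, A_y = -0.7353 kN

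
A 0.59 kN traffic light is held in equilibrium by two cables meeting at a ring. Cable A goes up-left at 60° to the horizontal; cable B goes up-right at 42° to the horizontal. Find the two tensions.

T_A = 0.4483 kN, T_B = 0.3016 kN

ΣF_x = 0: −T_A·cos60° + T_B·cos42° = 0 → T_B = 0.672816·T_A.
ΣF_y = 0: T_A·sin60° + T_B·sin42° = 0.59.
Substitute: T_A·(0.866025 + 0.672816·0.669131) = 0.59 → T_A = 0.448251 ≈ 0.4483 kN.
Then T_B = 0.672816 × 0.448251 = 0.3016 kN.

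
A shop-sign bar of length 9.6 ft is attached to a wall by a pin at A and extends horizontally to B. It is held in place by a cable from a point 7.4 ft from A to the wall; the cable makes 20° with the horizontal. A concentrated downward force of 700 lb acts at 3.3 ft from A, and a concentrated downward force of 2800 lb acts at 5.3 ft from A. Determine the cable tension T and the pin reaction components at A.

T = 6776 lb, A_x = 6367 lb, A_y = 1182 lb

ΣM about A: T·sin20°·7.4 − 700·3.3 − 2800·5.3 = 0 → T = 17150/(7.4·0.34202) = 6776.12 ≈ 6776 lb.
ΣF_x = 0: A_x − T·cos20° = 0 → A_x = 6776.12 × 0.939693 = 6367 lb.
ΣF_y = 0: A_y + T·sin20° − 700 − 2800 = 0 → A_y = 3500 − 6776.12 × 0.34202 = 1182 lb.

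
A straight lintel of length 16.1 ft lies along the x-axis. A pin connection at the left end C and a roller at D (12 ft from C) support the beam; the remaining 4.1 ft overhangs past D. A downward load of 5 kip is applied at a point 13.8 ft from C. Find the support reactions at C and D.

Taking moments about C: D_y·12 − 5·13.8 = 0 → D_y = 69/12 = 5.750 kip.
ΣF_y = 0: C_y + 5.75 − 5 = 0 → C_y = -0.7500 kip.
ΣF_x = 0: no horizontal applied forces, so C_x = 0.

C_x = 0, C_y = -0.7500 kip, D_y = 5.750 kip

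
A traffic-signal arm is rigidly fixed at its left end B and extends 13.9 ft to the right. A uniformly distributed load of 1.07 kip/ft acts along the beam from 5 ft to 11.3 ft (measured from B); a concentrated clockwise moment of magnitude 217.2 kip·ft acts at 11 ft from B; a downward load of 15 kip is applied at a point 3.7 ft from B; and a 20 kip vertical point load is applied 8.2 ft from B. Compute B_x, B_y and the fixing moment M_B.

Resultant of the distributed load: 1.07 × 6.3 = 6.741 kip at 8.15 ft from B.
ΣF_x = 0: B_x = 0.
ΣF_y = 0: B_y − 1.07·6.3 − 15 − 20 = 0 → B_y = 41.74 kip.
ΣM about B: M_B − (1.07·6.3)·8.15 − 217.2 − 15·3.7 − 20·8.2 = 0 → M_B = 491.6 kip·ft.

B_x = 0, B_y = 41.74 kip, M_B = 491.6 kip·ft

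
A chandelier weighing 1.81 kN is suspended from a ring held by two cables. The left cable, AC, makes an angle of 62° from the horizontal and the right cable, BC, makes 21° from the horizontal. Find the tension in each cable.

ΣF_x = 0: −T_AC·cos62° + T_BC·cos21° = 0 → T_BC = 0.502872·T_AC.
ΣF_y = 0: T_AC·sin62° + T_BC·sin21° = 1.81.
Substitute: T_AC·(0.882948 + 0.502872·0.358368) = 1.81 → T_AC = 1.70247 ≈ 1.702 kN.
Then T_BC = 0.502872 × 1.70247 = 0.8561 kN.

T_AC = 1.702 kN, T_BC = 0.8561 kN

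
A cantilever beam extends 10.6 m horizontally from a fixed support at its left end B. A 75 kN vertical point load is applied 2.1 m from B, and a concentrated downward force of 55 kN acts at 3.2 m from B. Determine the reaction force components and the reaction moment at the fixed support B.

ΣF_x = 0: B_x = 0.
ΣF_y = 0: B_y − 75 − 55 = 0 → B_y = 130.0 kN.
ΣM about B: M_B − 75·2.1 − 55·3.2 = 0 → M_B = 333.5 kN·m.

B_x = 0, B_y = 130.0 kN, M_B = 333.5 kN·m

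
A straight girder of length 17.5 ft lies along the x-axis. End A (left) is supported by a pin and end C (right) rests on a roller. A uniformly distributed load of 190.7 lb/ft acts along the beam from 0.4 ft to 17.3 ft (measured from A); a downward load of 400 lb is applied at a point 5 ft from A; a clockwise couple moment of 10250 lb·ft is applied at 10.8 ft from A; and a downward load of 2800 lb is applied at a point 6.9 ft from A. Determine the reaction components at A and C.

Resultant of the distributed load: 190.7 × 16.9 = 3222.83 lb at 8.85 ft from A.
Moments about A: C_y·17.5 − (190.7·16.9)·8.85 − 400·5 − 10250 − 2800·6.9 = 0 → C_y = 60092.0455/17.5 = 3433.83 ≈ 3434 lb.
ΣF_y = 0: A_y + 3433.83 − 190.7·16.9 − 400 − 2800 = 0 → A_y = 2989 lb.
ΣF_x = 0: no horizontal applied forces, so A_x = 0.

A_x = 0, A_y = 2989 lb, C_y = 3434 lb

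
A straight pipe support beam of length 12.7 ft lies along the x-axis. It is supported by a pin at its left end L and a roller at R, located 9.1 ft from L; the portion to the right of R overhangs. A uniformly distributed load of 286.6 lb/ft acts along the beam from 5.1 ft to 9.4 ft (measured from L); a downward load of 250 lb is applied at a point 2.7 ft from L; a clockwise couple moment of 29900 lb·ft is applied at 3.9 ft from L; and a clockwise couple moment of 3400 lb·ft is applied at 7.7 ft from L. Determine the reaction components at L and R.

Resultant of the distributed load: 286.6 × 4.3 = 1232.38 lb at 7.25 ft from L.
Taking moments about L: R_y·9.1 − (286.6·4.3)·7.25 − 250·2.7 − 29900 − 3400 = 0 → R_y = 42909.755/9.1 = 4715.36 ≈ 4715 lb.
ΣF_y = 0: L_y + 4715.36 − 286.6·4.3 − 250 = 0 → L_y = -3233 lb.
ΣF_x = 0: no horizontal applied forces, so L_x = 0.

L_x = 0, L_y = -3233 lb, R_y = 4715 lb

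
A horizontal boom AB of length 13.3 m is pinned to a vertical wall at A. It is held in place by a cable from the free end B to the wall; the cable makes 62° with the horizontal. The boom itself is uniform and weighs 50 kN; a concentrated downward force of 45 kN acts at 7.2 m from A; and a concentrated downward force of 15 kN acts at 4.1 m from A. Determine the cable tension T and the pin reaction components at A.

T = 61.14 kN, A_x = 28.70 kN, A_y = 56.02 kN

ΣM about A: T·sin62°·13.3 − 50·6.65 − 45·7.2 − 15·4.1 = 0 → T = 718/(13.3·0.882948) = 61.1417 ≈ 61.14 kN.
ΣF_x = 0: A_x − T·cos62° = 0 → A_x = 61.1417 × 0.469472 = 28.70 kN.
ΣF_y = 0: A_y + T·sin62° − 50 − 45 − 15 = 0 → A_y = 110 − 61.1417 × 0.882948 = 56.02 kN.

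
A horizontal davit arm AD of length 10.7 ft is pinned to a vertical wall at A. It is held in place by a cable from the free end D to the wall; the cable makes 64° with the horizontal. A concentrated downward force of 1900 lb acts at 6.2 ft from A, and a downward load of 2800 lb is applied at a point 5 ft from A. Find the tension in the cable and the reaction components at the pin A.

ΣM about A: T·sin64°·10.7 − 1900·6.2 − 2800·5 = 0 → T = 25780/(10.7·0.898794) = 2680.64 ≈ 2681 lb.
ΣF_x = 0: A_x − T·cos64° = 0 → A_x = 2680.64 × 0.438371 = 1175 lb.
ΣF_y = 0: A_y + T·sin64° − 1900 − 2800 = 0 → A_y = 4700 − 2680.64 × 0.898794 = 2291 lb.

T = 2681 lb, A_x = 1175 lb, A_y = 2291 lb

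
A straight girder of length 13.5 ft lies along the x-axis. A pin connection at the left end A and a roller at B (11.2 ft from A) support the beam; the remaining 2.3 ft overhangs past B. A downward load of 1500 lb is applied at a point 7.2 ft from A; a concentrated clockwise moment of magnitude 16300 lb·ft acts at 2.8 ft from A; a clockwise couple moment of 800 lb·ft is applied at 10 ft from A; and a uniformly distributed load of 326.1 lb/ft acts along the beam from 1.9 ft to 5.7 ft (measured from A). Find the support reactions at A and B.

A_x = 0, A_y = -172.3 lb, B_y = 2912 lb

Resultant of the distributed load: 326.1 × 3.8 = 1239.18 lb at 3.8 ft from A.
Moments about A: B_y·11.2 − 1500·7.2 − 16300 − 800 − (326.1·3.8)·3.8 = 0 → B_y = 32608.884/11.2 = 2911.51 ≈ 2912 lb.
ΣF_y = 0: A_y + 2911.51 − 1500 − 326.1·3.8 = 0 → A_y = -172.3 lb.
ΣF_x = 0: no horizontal applied forces, so A_x = 0.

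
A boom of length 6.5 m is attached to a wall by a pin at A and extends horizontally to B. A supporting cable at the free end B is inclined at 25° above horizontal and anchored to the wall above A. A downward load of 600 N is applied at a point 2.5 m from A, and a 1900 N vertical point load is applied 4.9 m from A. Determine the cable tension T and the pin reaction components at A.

ΣM about A: T·sin25°·6.5 − 600·2.5 − 1900·4.9 = 0 → T = 10810/(6.5·0.422618) = 3935.18 ≈ 3935 N.
ΣF_x = 0: A_x − T·cos25° = 0 → A_x = 3935.18 × 0.906308 = 3566 N.
ΣF_y = 0: A_y + T·sin25° − 600 − 1900 = 0 → A_y = 2500 − 3935.18 × 0.422618 = 836.9 N.

T = 3935 N, A_x = 3566 N, A_y = 836.9 N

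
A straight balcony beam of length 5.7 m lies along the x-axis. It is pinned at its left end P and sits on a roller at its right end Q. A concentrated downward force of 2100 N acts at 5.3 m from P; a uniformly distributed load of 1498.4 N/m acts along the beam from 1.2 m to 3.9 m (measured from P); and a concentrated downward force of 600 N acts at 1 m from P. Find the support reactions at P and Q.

Resultant of the distributed load: 1498.4 × 2.7 = 4045.68 N at 2.55 m from P.
Moments about P: Q_y·5.7 − 2100·5.3 − (1498.4·2.7)·2.55 − 600·1 = 0 → Q_y = 22046.484/5.7 = 3867.8 ≈ 3868 N.
ΣF_y = 0: P_y + 3867.8 − 2100 − 1498.4·2.7 − 600 = 0 → P_y = 2878 N.
ΣF_x = 0: no horizontal applied forces, so P_x = 0.

P_x = 0, P_y = 2878 N, Q_y = 3868 N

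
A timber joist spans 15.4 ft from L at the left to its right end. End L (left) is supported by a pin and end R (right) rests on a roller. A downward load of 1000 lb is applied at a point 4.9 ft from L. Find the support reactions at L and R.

L_x = 0, L_y = 681.8 lb, R_y = 318.2 lb

ΣM about L: R_y·15.4 − 1000·4.9 = 0 → R_y = 4900/15.4 = 318.182 ≈ 318.2 lb.
ΣF_y = 0: L_y + 318.182 − 1000 = 0 → L_y = 681.8 lb.
ΣF_x = 0: no horizontal applied forces, so L_x = 0.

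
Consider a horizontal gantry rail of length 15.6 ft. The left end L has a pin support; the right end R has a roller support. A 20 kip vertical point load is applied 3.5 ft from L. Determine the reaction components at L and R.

Taking moments about L: R_y·15.6 − 20·3.5 = 0 → R_y = 70/15.6 = 4.48718 ≈ 4.487 kip.
ΣF_y = 0: L_y + 4.48718 − 20 = 0 → L_y = 15.51 kip.
ΣF_x = 0: no horizontal applied forces, so L_x = 0.

L_x = 0, L_y = 15.51 kip, R_y = 4.487 kip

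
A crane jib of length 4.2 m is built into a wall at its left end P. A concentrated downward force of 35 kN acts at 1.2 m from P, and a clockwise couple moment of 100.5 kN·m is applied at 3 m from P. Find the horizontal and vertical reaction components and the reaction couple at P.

P_x = 0, P_y = 35.00 kN, M_P = 142.5 kN·m

ΣF_x = 0: P_x = 0.
ΣF_y = 0: P_y − 35 = 0 → P_y = 35.00 kN.
ΣM about P: M_P − 35·1.2 − 100.5 = 0 → M_P = 142.5 kN·m.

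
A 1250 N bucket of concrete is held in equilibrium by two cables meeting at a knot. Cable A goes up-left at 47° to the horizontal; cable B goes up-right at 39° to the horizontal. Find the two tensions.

T_A = 973.8 N, T_B = 854.6 N

ΣF_x = 0: −T_A·cos47° + T_B·cos39° = 0 → T_B = 0.877568·T_A.
ΣF_y = 0: T_A·sin47° + T_B·sin39° = 1250.
Substitute: T_A·(0.731354 + 0.877568·0.62932) = 1250 → T_A = 973.805 ≈ 973.8 N.
Then T_B = 0.877568 × 973.805 = 854.6 N.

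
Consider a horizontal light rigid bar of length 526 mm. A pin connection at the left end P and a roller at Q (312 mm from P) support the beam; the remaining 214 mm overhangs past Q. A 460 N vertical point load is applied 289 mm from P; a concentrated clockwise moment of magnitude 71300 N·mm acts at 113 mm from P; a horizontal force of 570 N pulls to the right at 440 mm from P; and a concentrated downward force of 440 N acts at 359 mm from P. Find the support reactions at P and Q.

P_x = -570.0 N, P_y = -260.9 N, Q_y = 1161 N

Moments about P: Q_y·312 − 460·289 − 71300 − 440·359 = 0 → Q_y = 362200/312 = 1160.9 ≈ 1161 N.
ΣF_y = 0: P_y + 1160.9 − 460 − 440 = 0 → P_y = -260.9 N.
ΣF_x = 0: P_x + 570 = 0 → P_x = -570.0 N.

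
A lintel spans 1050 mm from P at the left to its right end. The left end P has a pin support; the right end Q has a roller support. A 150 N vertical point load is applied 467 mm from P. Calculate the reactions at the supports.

P_x = 0, P_y = 83.29 N, Q_y = 66.71 N

ΣM about P: Q_y·1050 − 150·467 = 0 → Q_y = 70050/1050 = 66.7143 ≈ 66.71 N.
ΣF_y = 0: P_y + 66.7143 − 150 = 0 → P_y = 83.29 N.
ΣF_x = 0: no horizontal applied forces, so P_x = 0.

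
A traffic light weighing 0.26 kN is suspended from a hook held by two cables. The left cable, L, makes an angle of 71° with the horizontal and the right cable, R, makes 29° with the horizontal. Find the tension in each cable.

T_L = 0.2309 kN, T_R = 0.08595 kN

ΣF_x = 0: −T_L·cos71° + T_R·cos29° = 0 → T_R = 0.37224·T_L.
ΣF_y = 0: T_L·sin71° + T_R·sin29° = 0.26.
Substitute: T_L·(0.945519 + 0.37224·0.48481) = 0.26 → T_L = 0.230909 ≈ 0.2309 kN.
Then T_R = 0.37224 × 0.230909 = 0.08595 kN.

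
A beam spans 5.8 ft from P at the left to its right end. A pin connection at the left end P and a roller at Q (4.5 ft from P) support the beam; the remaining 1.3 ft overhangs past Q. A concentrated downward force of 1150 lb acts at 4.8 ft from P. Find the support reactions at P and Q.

Moments about P: Q_y·4.5 − 1150·4.8 = 0 → Q_y = 5520/4.5 = 1226.67 ≈ 1227 lb.
ΣF_y = 0: P_y + 1226.67 − 1150 = 0 → P_y = -76.67 lb.
ΣF_x = 0: no horizontal applied forces, so P_x = 0.

P_x = 0, P_y = -76.67 lb, Q_y = 1227 lb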